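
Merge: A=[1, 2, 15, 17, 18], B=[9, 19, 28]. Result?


Compare heads, take smaller each step.
Merged: [1, 2, 9, 15, 17, 18, 19, 28]


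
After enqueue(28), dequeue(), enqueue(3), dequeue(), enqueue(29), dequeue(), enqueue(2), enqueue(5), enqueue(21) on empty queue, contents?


enqueue(28) -> [28]
dequeue() returns 28 -> []
enqueue(3) -> [3]
dequeue() returns 3 -> []
enqueue(29) -> [29]
dequeue() returns 29 -> []
enqueue(2) -> [2]
enqueue(5) -> [2, 5]
enqueue(21) -> [2, 5, 21]
Final queue (front to back): [2, 5, 21]


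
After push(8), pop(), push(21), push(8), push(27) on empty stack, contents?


push(8) -> [8]
pop() returns 8 -> []
push(21) -> [21]
push(8) -> [21, 8]
push(27) -> [21, 8, 27]
Final stack (bottom to top): [21, 8, 27]


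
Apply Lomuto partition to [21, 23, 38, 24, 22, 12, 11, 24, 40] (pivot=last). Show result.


Elements <= 40 go left of pivot.
Result: [21, 23, 38, 24, 22, 12, 11, 24, 40], pivot at index 8


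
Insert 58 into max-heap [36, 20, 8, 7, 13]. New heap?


Append 58: [36, 20, 8, 7, 13, 58]
Bubble up: swap idx 5(58) with idx 2(8); swap idx 2(58) with idx 0(36)
Result: [58, 20, 36, 7, 13, 8]


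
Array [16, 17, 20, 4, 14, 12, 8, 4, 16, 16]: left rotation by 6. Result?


Left rotate by 6: [8, 4, 16, 16, 16, 17, 20, 4, 14, 12]


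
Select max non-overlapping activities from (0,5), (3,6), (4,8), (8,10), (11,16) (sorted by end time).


Greedy: pick earliest-ending, then skip overlaps.
Selected (3 activities): [(0, 5), (8, 10), (11, 16)]


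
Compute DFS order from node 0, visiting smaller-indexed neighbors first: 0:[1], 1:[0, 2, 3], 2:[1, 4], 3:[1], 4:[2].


DFS stack-based: start with [0]
Visit order: [0, 1, 2, 4, 3]


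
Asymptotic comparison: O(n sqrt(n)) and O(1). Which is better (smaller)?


constant grows slower than n^1.5
O(1) is asymptotically smaller; O(n sqrt(n)) grows faster


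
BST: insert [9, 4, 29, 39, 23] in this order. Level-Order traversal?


Root = 9; build tree by BST insertion.
Level-Order traversal: [9, 4, 29, 23, 39]


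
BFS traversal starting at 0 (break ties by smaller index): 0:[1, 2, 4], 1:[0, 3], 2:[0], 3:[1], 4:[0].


BFS queue: start with [0]
Visit order: [0, 1, 2, 4, 3]


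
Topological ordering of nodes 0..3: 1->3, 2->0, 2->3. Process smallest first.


Kahn's algorithm, process smallest node first
Order: [1, 2, 0, 3]


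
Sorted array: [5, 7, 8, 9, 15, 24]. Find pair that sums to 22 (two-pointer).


Two pointers: lo=0, hi=5
Found pair: (7, 15) summing to 22


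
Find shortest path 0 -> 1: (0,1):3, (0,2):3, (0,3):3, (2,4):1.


Dijkstra from 0:
Distances: {0: 0, 1: 3, 2: 3, 3: 3, 4: 4}
Shortest distance to 1 = 3, path = [0, 1]


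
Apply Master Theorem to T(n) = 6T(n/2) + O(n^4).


a=6, b=2, c=4. log_2(6)=2.585 < c=4. Case 3: O(n^c) = O(n^4)
Complexity: O(n^4)


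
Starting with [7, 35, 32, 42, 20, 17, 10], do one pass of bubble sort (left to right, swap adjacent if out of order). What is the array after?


After one pass: [7, 32, 35, 20, 17, 10, 42]


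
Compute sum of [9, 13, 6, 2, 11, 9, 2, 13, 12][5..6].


Prefix sums: [0, 9, 22, 28, 30, 41, 50, 52, 65, 77]
Sum[5..6] = prefix[7] - prefix[5] = 52 - 41 = 11


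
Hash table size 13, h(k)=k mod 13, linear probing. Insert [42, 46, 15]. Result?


Insertions: 42->slot 3; 46->slot 7; 15->slot 2
Table: [None, None, 15, 42, None, None, None, 46, None, None, None, None, None]


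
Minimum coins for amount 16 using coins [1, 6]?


dp[0]=0; dp[i]=1+min(dp[i-c] for c in coins)
...dp[11]=6, dp[12]=2, dp[13]=3, dp[14]=4, dp[15]=5, dp[16]=6
Minimum coins for 16 = 6


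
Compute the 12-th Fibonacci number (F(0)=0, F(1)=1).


F(n)=F(n-1)+F(n-2)
...F(10)=55, F(11)=89, F(12)=144


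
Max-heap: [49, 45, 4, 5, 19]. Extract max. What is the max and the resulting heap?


Max = 49
Replace root with last, heapify down
Resulting heap: [45, 19, 4, 5]


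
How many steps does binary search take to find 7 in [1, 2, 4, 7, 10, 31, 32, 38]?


Search for 7:
[0,7] mid=3 arr[3]=7
Total: 1 comparisons


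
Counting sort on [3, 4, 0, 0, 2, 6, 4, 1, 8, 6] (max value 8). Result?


Count array: [2, 1, 1, 1, 2, 0, 2, 0, 1]
Reconstruct: [0, 0, 1, 2, 3, 4, 4, 6, 6, 8]


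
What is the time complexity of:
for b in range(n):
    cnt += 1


Per nesting level: O(n) = O(n)
Complexity: O(n)


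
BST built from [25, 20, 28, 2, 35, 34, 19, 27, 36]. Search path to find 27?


BST root = 25
Search for 27: compare at each node
Path: [25, 28, 27]


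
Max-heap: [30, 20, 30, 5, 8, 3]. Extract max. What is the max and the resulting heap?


Max = 30
Replace root with last, heapify down
Resulting heap: [30, 20, 3, 5, 8]


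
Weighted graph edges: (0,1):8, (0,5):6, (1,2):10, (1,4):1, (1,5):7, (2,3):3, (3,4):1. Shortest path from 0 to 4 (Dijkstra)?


Dijkstra from 0:
Distances: {0: 0, 1: 8, 2: 13, 3: 10, 4: 9, 5: 6}
Shortest distance to 4 = 9, path = [0, 1, 4]


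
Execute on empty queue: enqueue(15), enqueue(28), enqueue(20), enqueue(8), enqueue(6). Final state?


enqueue(15) -> [15]
enqueue(28) -> [15, 28]
enqueue(20) -> [15, 28, 20]
enqueue(8) -> [15, 28, 20, 8]
enqueue(6) -> [15, 28, 20, 8, 6]
Final queue (front to back): [15, 28, 20, 8, 6]


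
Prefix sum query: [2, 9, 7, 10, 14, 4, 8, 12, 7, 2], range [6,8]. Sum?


Prefix sums: [0, 2, 11, 18, 28, 42, 46, 54, 66, 73, 75]
Sum[6..8] = prefix[9] - prefix[6] = 73 - 46 = 27


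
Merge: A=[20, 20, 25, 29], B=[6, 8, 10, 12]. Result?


Compare heads, take smaller each step.
Merged: [6, 8, 10, 12, 20, 20, 25, 29]


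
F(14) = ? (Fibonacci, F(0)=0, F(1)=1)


F(n)=F(n-1)+F(n-2)
...F(12)=144, F(13)=233, F(14)=377


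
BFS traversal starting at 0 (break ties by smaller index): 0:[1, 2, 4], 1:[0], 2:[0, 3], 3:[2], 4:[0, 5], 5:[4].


BFS queue: start with [0]
Visit order: [0, 1, 2, 4, 3, 5]


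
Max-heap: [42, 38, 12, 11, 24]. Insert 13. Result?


Append 13: [42, 38, 12, 11, 24, 13]
Bubble up: swap idx 5(13) with idx 2(12)
Result: [42, 38, 13, 11, 24, 12]


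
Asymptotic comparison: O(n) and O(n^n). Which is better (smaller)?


linear grows slower than n^n
O(n) is asymptotically smaller; O(n^n) grows faster


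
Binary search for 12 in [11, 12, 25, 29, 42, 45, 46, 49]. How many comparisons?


Search for 12:
[0,7] mid=3 arr[3]=29
[0,2] mid=1 arr[1]=12
Total: 2 comparisons


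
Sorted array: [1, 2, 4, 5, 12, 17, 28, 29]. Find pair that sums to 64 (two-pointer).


Two pointers: lo=0, hi=7
No pair sums to 64


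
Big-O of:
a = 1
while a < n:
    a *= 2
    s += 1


Per nesting level: O(log n) = O(log n)
Complexity: O(log n)


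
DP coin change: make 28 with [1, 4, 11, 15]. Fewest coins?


dp[0]=0; dp[i]=1+min(dp[i-c] for c in coins)
...dp[23]=3, dp[24]=4, dp[25]=5, dp[26]=2, dp[27]=3, dp[28]=4
Minimum coins for 28 = 4


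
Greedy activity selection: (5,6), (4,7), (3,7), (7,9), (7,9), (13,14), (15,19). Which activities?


Greedy: pick earliest-ending, then skip overlaps.
Selected (4 activities): [(5, 6), (7, 9), (13, 14), (15, 19)]


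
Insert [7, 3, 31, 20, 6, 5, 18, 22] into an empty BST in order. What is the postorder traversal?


Root = 7; build tree by BST insertion.
Postorder traversal: [5, 6, 3, 18, 22, 20, 31, 7]


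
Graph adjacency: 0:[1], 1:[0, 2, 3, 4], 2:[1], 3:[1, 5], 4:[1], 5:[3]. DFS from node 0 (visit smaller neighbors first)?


DFS stack-based: start with [0]
Visit order: [0, 1, 2, 3, 5, 4]


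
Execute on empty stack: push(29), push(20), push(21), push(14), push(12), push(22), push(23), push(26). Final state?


push(29) -> [29]
push(20) -> [29, 20]
push(21) -> [29, 20, 21]
push(14) -> [29, 20, 21, 14]
push(12) -> [29, 20, 21, 14, 12]
push(22) -> [29, 20, 21, 14, 12, 22]
push(23) -> [29, 20, 21, 14, 12, 22, 23]
push(26) -> [29, 20, 21, 14, 12, 22, 23, 26]
Final stack (bottom to top): [29, 20, 21, 14, 12, 22, 23, 26]


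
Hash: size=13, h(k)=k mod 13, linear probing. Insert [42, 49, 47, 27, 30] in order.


Insertions: 42->slot 3; 49->slot 10; 47->slot 8; 27->slot 1; 30->slot 4
Table: [None, 27, None, 42, 30, None, None, None, 47, None, 49, None, None]


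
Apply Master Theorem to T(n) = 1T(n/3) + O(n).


a=1, b=3, c=1. log_3(1)=0 < c=1. Case 3: O(n^c) = O(n)
Complexity: O(n)


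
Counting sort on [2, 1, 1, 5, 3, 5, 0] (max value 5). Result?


Count array: [1, 2, 1, 1, 0, 2]
Reconstruct: [0, 1, 1, 2, 3, 5, 5]


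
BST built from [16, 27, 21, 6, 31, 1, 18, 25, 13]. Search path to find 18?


BST root = 16
Search for 18: compare at each node
Path: [16, 27, 21, 18]


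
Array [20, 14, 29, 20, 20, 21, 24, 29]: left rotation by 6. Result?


Left rotate by 6: [24, 29, 20, 14, 29, 20, 20, 21]


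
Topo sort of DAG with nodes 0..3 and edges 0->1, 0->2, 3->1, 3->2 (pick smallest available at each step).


Kahn's algorithm, process smallest node first
Order: [0, 3, 1, 2]


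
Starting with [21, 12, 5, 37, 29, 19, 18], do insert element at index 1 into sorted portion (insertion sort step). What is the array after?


After one pass: [12, 21, 5, 37, 29, 19, 18]


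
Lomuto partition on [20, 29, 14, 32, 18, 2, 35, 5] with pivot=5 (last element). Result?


Elements <= 5 go left of pivot.
Result: [2, 5, 14, 32, 18, 20, 35, 29], pivot at index 1


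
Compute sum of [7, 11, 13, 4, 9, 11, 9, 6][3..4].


Prefix sums: [0, 7, 18, 31, 35, 44, 55, 64, 70]
Sum[3..4] = prefix[5] - prefix[3] = 44 - 31 = 13


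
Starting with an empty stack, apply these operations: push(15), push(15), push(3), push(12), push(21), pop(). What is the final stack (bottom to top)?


push(15) -> [15]
push(15) -> [15, 15]
push(3) -> [15, 15, 3]
push(12) -> [15, 15, 3, 12]
push(21) -> [15, 15, 3, 12, 21]
pop() returns 21 -> [15, 15, 3, 12]
Final stack (bottom to top): [15, 15, 3, 12]


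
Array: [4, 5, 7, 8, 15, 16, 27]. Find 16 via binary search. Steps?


Search for 16:
[0,6] mid=3 arr[3]=8
[4,6] mid=5 arr[5]=16
Total: 2 comparisons


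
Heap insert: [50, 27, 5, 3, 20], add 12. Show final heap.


Append 12: [50, 27, 5, 3, 20, 12]
Bubble up: swap idx 5(12) with idx 2(5)
Result: [50, 27, 12, 3, 20, 5]


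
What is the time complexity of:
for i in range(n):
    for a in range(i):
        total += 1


Per nesting level: O(n) * O(n) [triangular over i] = O(n^2)
Complexity: O(n^2)


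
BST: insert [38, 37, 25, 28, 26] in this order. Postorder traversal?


Root = 38; build tree by BST insertion.
Postorder traversal: [26, 28, 25, 37, 38]


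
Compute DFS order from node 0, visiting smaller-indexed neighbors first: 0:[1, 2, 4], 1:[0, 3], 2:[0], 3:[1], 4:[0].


DFS stack-based: start with [0]
Visit order: [0, 1, 3, 2, 4]


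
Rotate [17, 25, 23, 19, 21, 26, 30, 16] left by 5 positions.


Left rotate by 5: [26, 30, 16, 17, 25, 23, 19, 21]


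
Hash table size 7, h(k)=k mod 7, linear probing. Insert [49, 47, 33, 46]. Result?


Insertions: 49->slot 0; 47->slot 5; 33->slot 6; 46->slot 4
Table: [49, None, None, None, 46, 47, 33]


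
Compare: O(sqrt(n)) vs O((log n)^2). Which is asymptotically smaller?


polylogarithmic grows slower than sublinear
O((log n)^2) is asymptotically smaller; O(sqrt(n)) grows faster


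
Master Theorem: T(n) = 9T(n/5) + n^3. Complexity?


a=9, b=5, c=3. log_5(9)=1.365 < c=3. Case 3: O(n^c) = O(n^3)
Complexity: O(n^3)


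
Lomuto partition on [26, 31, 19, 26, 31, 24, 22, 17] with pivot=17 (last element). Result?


Elements <= 17 go left of pivot.
Result: [17, 31, 19, 26, 31, 24, 22, 26], pivot at index 0


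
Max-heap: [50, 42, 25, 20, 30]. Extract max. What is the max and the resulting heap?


Max = 50
Replace root with last, heapify down
Resulting heap: [42, 30, 25, 20]


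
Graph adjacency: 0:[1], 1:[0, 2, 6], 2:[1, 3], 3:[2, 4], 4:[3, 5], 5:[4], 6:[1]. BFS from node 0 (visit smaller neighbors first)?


BFS queue: start with [0]
Visit order: [0, 1, 2, 6, 3, 4, 5]


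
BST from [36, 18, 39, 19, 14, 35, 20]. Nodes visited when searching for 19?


BST root = 36
Search for 19: compare at each node
Path: [36, 18, 19]


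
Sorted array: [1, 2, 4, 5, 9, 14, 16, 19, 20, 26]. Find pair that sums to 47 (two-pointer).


Two pointers: lo=0, hi=9
No pair sums to 47


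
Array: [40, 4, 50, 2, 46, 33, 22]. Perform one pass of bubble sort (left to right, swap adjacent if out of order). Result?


After one pass: [4, 40, 2, 46, 33, 22, 50]


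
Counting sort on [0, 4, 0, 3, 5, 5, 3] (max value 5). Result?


Count array: [2, 0, 0, 2, 1, 2]
Reconstruct: [0, 0, 3, 3, 4, 5, 5]


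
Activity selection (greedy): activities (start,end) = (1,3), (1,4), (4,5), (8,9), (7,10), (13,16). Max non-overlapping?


Greedy: pick earliest-ending, then skip overlaps.
Selected (4 activities): [(1, 3), (4, 5), (8, 9), (13, 16)]


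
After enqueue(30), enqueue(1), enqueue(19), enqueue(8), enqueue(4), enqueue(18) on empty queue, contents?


enqueue(30) -> [30]
enqueue(1) -> [30, 1]
enqueue(19) -> [30, 1, 19]
enqueue(8) -> [30, 1, 19, 8]
enqueue(4) -> [30, 1, 19, 8, 4]
enqueue(18) -> [30, 1, 19, 8, 4, 18]
Final queue (front to back): [30, 1, 19, 8, 4, 18]


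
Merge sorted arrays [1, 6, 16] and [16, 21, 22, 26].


Compare heads, take smaller each step.
Merged: [1, 6, 16, 16, 21, 22, 26]


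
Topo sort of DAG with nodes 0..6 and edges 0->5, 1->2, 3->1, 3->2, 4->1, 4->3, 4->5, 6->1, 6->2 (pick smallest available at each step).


Kahn's algorithm, process smallest node first
Order: [0, 4, 3, 5, 6, 1, 2]


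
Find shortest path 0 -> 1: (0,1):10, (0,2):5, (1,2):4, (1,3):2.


Dijkstra from 0:
Distances: {0: 0, 1: 9, 2: 5, 3: 11}
Shortest distance to 1 = 9, path = [0, 2, 1]


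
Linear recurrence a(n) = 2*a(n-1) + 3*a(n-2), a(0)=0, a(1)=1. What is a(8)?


Build bottom-up:
...a(6)=182, a(7)=547, a(8)=2*547+3*182=1640


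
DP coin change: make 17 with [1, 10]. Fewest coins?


dp[0]=0; dp[i]=1+min(dp[i-c] for c in coins)
...dp[12]=3, dp[13]=4, dp[14]=5, dp[15]=6, dp[16]=7, dp[17]=8
Minimum coins for 17 = 8


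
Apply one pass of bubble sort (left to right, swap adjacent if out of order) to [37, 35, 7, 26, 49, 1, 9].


After one pass: [35, 7, 26, 37, 1, 9, 49]


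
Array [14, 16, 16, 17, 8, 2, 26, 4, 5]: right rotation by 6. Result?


Right rotate by 6: [17, 8, 2, 26, 4, 5, 14, 16, 16]


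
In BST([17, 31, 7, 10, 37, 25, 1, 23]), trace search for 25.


BST root = 17
Search for 25: compare at each node
Path: [17, 31, 25]


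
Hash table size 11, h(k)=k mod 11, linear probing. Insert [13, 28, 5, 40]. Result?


Insertions: 13->slot 2; 28->slot 6; 5->slot 5; 40->slot 7
Table: [None, None, 13, None, None, 5, 28, 40, None, None, None]


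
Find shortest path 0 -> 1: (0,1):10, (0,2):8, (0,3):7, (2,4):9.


Dijkstra from 0:
Distances: {0: 0, 1: 10, 2: 8, 3: 7, 4: 17}
Shortest distance to 1 = 10, path = [0, 1]


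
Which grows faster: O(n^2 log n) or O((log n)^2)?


polylogarithmic grows slower than n^2 log n
O((log n)^2) is asymptotically smaller; O(n^2 log n) grows faster


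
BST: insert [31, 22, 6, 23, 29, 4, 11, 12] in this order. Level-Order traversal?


Root = 31; build tree by BST insertion.
Level-Order traversal: [31, 22, 6, 23, 4, 11, 29, 12]


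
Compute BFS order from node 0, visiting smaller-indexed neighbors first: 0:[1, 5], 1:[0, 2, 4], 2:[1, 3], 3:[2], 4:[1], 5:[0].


BFS queue: start with [0]
Visit order: [0, 1, 5, 2, 4, 3]


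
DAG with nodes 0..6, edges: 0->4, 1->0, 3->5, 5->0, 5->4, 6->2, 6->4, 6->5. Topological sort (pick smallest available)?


Kahn's algorithm, process smallest node first
Order: [1, 3, 6, 2, 5, 0, 4]


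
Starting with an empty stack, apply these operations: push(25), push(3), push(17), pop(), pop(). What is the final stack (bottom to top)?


push(25) -> [25]
push(3) -> [25, 3]
push(17) -> [25, 3, 17]
pop() returns 17 -> [25, 3]
pop() returns 3 -> [25]
Final stack (bottom to top): [25]


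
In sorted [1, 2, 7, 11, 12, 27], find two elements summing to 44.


Two pointers: lo=0, hi=5
No pair sums to 44


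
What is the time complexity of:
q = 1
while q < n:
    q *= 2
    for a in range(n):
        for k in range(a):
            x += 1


Per nesting level: O(log n) * O(n) * O(n) [triangular over a] = O(n^2 log n)
Complexity: O(n^2 log n)


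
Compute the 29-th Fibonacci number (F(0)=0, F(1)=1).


F(n)=F(n-1)+F(n-2)
...F(27)=196418, F(28)=317811, F(29)=514229


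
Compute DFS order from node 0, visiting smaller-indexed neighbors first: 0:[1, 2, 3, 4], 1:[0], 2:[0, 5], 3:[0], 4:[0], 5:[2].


DFS stack-based: start with [0]
Visit order: [0, 1, 2, 5, 3, 4]


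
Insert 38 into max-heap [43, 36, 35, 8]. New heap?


Append 38: [43, 36, 35, 8, 38]
Bubble up: swap idx 4(38) with idx 1(36)
Result: [43, 38, 35, 8, 36]


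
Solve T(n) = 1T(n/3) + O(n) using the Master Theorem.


a=1, b=3, c=1. log_3(1)=0 < c=1. Case 3: O(n^c) = O(n)
Complexity: O(n)


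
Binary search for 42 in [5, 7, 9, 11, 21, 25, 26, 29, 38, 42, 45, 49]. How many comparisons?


Search for 42:
[0,11] mid=5 arr[5]=25
[6,11] mid=8 arr[8]=38
[9,11] mid=10 arr[10]=45
[9,9] mid=9 arr[9]=42
Total: 4 comparisons


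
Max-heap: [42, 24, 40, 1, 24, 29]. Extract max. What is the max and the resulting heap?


Max = 42
Replace root with last, heapify down
Resulting heap: [40, 24, 29, 1, 24]


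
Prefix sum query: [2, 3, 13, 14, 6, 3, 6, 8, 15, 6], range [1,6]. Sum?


Prefix sums: [0, 2, 5, 18, 32, 38, 41, 47, 55, 70, 76]
Sum[1..6] = prefix[7] - prefix[1] = 47 - 2 = 45


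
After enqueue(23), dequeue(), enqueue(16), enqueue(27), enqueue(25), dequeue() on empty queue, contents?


enqueue(23) -> [23]
dequeue() returns 23 -> []
enqueue(16) -> [16]
enqueue(27) -> [16, 27]
enqueue(25) -> [16, 27, 25]
dequeue() returns 16 -> [27, 25]
Final queue (front to back): [27, 25]


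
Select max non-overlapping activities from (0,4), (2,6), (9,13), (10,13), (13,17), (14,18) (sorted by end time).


Greedy: pick earliest-ending, then skip overlaps.
Selected (3 activities): [(0, 4), (9, 13), (13, 17)]


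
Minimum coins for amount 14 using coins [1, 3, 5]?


dp[0]=0; dp[i]=1+min(dp[i-c] for c in coins)
...dp[9]=3, dp[10]=2, dp[11]=3, dp[12]=4, dp[13]=3, dp[14]=4
Minimum coins for 14 = 4


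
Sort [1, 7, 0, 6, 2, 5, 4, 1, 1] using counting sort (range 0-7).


Count array: [1, 3, 1, 0, 1, 1, 1, 1]
Reconstruct: [0, 1, 1, 1, 2, 4, 5, 6, 7]


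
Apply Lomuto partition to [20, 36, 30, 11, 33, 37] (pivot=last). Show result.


Elements <= 37 go left of pivot.
Result: [20, 36, 30, 11, 33, 37], pivot at index 5


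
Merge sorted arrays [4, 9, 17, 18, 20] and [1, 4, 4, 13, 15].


Compare heads, take smaller each step.
Merged: [1, 4, 4, 4, 9, 13, 15, 17, 18, 20]


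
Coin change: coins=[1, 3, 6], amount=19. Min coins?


dp[0]=0; dp[i]=1+min(dp[i-c] for c in coins)
...dp[14]=4, dp[15]=3, dp[16]=4, dp[17]=5, dp[18]=3, dp[19]=4
Minimum coins for 19 = 4


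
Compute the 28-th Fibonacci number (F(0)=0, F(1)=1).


F(n)=F(n-1)+F(n-2)
...F(26)=121393, F(27)=196418, F(28)=317811


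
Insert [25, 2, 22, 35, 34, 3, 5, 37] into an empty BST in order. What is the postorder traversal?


Root = 25; build tree by BST insertion.
Postorder traversal: [5, 3, 22, 2, 34, 37, 35, 25]


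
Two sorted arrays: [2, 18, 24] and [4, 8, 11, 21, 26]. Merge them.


Compare heads, take smaller each step.
Merged: [2, 4, 8, 11, 18, 21, 24, 26]


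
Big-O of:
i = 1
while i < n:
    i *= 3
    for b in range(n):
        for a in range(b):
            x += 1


Per nesting level: O(log n) * O(n) * O(n) [triangular over b] = O(n^2 log n)
Complexity: O(n^2 log n)


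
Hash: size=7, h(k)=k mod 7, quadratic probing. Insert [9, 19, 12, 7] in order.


Insertions: 9->slot 2; 19->slot 5; 12->slot 6; 7->slot 0
Table: [7, None, 9, None, None, 19, 12]


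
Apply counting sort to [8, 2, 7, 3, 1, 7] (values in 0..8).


Count array: [0, 1, 1, 1, 0, 0, 0, 2, 1]
Reconstruct: [1, 2, 3, 7, 7, 8]


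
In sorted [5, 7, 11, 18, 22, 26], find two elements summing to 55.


Two pointers: lo=0, hi=5
No pair sums to 55


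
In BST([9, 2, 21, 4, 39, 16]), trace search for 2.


BST root = 9
Search for 2: compare at each node
Path: [9, 2]


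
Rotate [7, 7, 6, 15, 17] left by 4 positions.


Left rotate by 4: [17, 7, 7, 6, 15]


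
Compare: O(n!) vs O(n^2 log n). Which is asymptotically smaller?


n^2 log n grows slower than factorial
O(n^2 log n) is asymptotically smaller; O(n!) grows faster


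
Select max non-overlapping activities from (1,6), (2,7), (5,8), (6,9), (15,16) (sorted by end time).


Greedy: pick earliest-ending, then skip overlaps.
Selected (3 activities): [(1, 6), (6, 9), (15, 16)]


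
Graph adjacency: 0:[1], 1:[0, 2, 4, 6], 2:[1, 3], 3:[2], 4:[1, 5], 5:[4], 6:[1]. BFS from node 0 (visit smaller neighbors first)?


BFS queue: start with [0]
Visit order: [0, 1, 2, 4, 6, 3, 5]


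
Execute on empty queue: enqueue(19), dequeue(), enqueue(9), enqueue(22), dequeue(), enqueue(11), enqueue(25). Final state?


enqueue(19) -> [19]
dequeue() returns 19 -> []
enqueue(9) -> [9]
enqueue(22) -> [9, 22]
dequeue() returns 9 -> [22]
enqueue(11) -> [22, 11]
enqueue(25) -> [22, 11, 25]
Final queue (front to back): [22, 11, 25]


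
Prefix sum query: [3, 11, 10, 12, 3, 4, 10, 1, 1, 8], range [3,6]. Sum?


Prefix sums: [0, 3, 14, 24, 36, 39, 43, 53, 54, 55, 63]
Sum[3..6] = prefix[7] - prefix[3] = 53 - 24 = 29


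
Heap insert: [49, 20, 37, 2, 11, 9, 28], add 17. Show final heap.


Append 17: [49, 20, 37, 2, 11, 9, 28, 17]
Bubble up: swap idx 7(17) with idx 3(2)
Result: [49, 20, 37, 17, 11, 9, 28, 2]


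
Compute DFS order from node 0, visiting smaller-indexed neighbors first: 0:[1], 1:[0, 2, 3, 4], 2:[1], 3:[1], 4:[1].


DFS stack-based: start with [0]
Visit order: [0, 1, 2, 3, 4]


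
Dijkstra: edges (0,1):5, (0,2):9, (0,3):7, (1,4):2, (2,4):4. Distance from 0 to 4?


Dijkstra from 0:
Distances: {0: 0, 1: 5, 2: 9, 3: 7, 4: 7}
Shortest distance to 4 = 7, path = [0, 1, 4]


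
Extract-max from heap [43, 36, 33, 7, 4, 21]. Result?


Max = 43
Replace root with last, heapify down
Resulting heap: [36, 21, 33, 7, 4]


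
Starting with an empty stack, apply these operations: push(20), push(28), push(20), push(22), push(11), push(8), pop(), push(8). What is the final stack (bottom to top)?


push(20) -> [20]
push(28) -> [20, 28]
push(20) -> [20, 28, 20]
push(22) -> [20, 28, 20, 22]
push(11) -> [20, 28, 20, 22, 11]
push(8) -> [20, 28, 20, 22, 11, 8]
pop() returns 8 -> [20, 28, 20, 22, 11]
push(8) -> [20, 28, 20, 22, 11, 8]
Final stack (bottom to top): [20, 28, 20, 22, 11, 8]


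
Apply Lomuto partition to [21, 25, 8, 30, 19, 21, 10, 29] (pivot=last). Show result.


Elements <= 29 go left of pivot.
Result: [21, 25, 8, 19, 21, 10, 29, 30], pivot at index 6


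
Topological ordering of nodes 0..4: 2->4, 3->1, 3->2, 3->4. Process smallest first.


Kahn's algorithm, process smallest node first
Order: [0, 3, 1, 2, 4]


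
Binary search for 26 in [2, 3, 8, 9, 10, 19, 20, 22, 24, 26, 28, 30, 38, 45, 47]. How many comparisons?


Search for 26:
[0,14] mid=7 arr[7]=22
[8,14] mid=11 arr[11]=30
[8,10] mid=9 arr[9]=26
Total: 3 comparisons


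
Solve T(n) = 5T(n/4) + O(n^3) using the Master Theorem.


a=5, b=4, c=3. log_4(5)=1.161 < c=3. Case 3: O(n^c) = O(n^3)
Complexity: O(n^3)


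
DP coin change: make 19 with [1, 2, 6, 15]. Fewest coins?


dp[0]=0; dp[i]=1+min(dp[i-c] for c in coins)
...dp[14]=3, dp[15]=1, dp[16]=2, dp[17]=2, dp[18]=3, dp[19]=3
Minimum coins for 19 = 3


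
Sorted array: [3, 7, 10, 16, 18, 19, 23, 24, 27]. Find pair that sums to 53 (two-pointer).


Two pointers: lo=0, hi=8
No pair sums to 53


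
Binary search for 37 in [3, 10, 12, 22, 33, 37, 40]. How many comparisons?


Search for 37:
[0,6] mid=3 arr[3]=22
[4,6] mid=5 arr[5]=37
Total: 2 comparisons


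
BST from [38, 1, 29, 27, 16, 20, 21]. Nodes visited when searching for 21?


BST root = 38
Search for 21: compare at each node
Path: [38, 1, 29, 27, 16, 20, 21]


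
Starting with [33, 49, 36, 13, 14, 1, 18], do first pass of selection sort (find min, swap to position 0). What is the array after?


After one pass: [1, 49, 36, 13, 14, 33, 18]


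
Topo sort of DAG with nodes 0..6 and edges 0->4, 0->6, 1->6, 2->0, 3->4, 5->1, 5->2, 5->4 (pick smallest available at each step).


Kahn's algorithm, process smallest node first
Order: [3, 5, 1, 2, 0, 4, 6]


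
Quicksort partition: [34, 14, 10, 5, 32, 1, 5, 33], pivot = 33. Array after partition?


Elements <= 33 go left of pivot.
Result: [14, 10, 5, 32, 1, 5, 33, 34], pivot at index 6


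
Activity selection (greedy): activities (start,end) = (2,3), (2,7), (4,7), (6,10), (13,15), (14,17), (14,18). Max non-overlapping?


Greedy: pick earliest-ending, then skip overlaps.
Selected (3 activities): [(2, 3), (4, 7), (13, 15)]


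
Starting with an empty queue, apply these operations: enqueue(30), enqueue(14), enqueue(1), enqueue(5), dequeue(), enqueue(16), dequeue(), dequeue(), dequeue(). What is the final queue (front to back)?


enqueue(30) -> [30]
enqueue(14) -> [30, 14]
enqueue(1) -> [30, 14, 1]
enqueue(5) -> [30, 14, 1, 5]
dequeue() returns 30 -> [14, 1, 5]
enqueue(16) -> [14, 1, 5, 16]
dequeue() returns 14 -> [1, 5, 16]
dequeue() returns 1 -> [5, 16]
dequeue() returns 5 -> [16]
Final queue (front to back): [16]


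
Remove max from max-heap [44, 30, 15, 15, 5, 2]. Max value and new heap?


Max = 44
Replace root with last, heapify down
Resulting heap: [30, 15, 15, 2, 5]


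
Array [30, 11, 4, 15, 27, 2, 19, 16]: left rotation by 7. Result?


Left rotate by 7: [16, 30, 11, 4, 15, 27, 2, 19]


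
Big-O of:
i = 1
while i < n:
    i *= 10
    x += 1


Per nesting level: O(log n) = O(log n)
Complexity: O(log n)


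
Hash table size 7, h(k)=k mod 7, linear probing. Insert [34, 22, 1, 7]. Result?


Insertions: 34->slot 6; 22->slot 1; 1->slot 2; 7->slot 0
Table: [7, 22, 1, None, None, None, 34]


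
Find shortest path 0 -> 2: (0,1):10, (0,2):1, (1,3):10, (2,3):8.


Dijkstra from 0:
Distances: {0: 0, 1: 10, 2: 1, 3: 9}
Shortest distance to 2 = 1, path = [0, 2]


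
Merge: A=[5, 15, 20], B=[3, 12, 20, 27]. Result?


Compare heads, take smaller each step.
Merged: [3, 5, 12, 15, 20, 20, 27]


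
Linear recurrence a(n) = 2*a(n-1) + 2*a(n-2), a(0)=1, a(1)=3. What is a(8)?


Build bottom-up:
...a(6)=448, a(7)=1224, a(8)=2*1224+2*448=3344


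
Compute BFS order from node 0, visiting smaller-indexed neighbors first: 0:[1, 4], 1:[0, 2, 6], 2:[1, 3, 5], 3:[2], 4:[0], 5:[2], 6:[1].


BFS queue: start with [0]
Visit order: [0, 1, 4, 2, 6, 3, 5]


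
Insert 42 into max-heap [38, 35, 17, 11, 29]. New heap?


Append 42: [38, 35, 17, 11, 29, 42]
Bubble up: swap idx 5(42) with idx 2(17); swap idx 2(42) with idx 0(38)
Result: [42, 35, 38, 11, 29, 17]


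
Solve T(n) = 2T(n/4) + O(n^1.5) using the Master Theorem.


a=2, b=4, c=1.5. log_4(2)=0.5 < c=1.5. Case 3: O(n^c) = O(n^1.500)
Complexity: O(n^1.500)


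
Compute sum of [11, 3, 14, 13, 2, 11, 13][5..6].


Prefix sums: [0, 11, 14, 28, 41, 43, 54, 67]
Sum[5..6] = prefix[7] - prefix[5] = 67 - 43 = 24


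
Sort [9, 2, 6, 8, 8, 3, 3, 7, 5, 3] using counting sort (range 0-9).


Count array: [0, 0, 1, 3, 0, 1, 1, 1, 2, 1]
Reconstruct: [2, 3, 3, 3, 5, 6, 7, 8, 8, 9]


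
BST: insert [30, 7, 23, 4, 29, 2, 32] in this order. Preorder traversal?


Root = 30; build tree by BST insertion.
Preorder traversal: [30, 7, 4, 2, 23, 29, 32]


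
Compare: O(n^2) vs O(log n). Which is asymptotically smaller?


logarithmic grows slower than quadratic
O(log n) is asymptotically smaller; O(n^2) grows faster


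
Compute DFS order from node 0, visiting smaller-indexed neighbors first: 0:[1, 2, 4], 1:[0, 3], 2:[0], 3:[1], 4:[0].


DFS stack-based: start with [0]
Visit order: [0, 1, 3, 2, 4]


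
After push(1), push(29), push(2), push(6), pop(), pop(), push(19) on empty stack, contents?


push(1) -> [1]
push(29) -> [1, 29]
push(2) -> [1, 29, 2]
push(6) -> [1, 29, 2, 6]
pop() returns 6 -> [1, 29, 2]
pop() returns 2 -> [1, 29]
push(19) -> [1, 29, 19]
Final stack (bottom to top): [1, 29, 19]


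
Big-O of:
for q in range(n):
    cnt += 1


Per nesting level: O(n) = O(n)
Complexity: O(n)


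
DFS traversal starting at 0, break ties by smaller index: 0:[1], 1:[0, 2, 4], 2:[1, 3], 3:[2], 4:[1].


DFS stack-based: start with [0]
Visit order: [0, 1, 2, 3, 4]


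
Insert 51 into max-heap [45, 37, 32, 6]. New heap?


Append 51: [45, 37, 32, 6, 51]
Bubble up: swap idx 4(51) with idx 1(37); swap idx 1(51) with idx 0(45)
Result: [51, 45, 32, 6, 37]


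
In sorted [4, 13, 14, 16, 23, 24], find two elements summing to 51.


Two pointers: lo=0, hi=5
No pair sums to 51


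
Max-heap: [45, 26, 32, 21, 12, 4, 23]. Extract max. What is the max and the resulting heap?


Max = 45
Replace root with last, heapify down
Resulting heap: [32, 26, 23, 21, 12, 4]


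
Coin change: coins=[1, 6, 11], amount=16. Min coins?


dp[0]=0; dp[i]=1+min(dp[i-c] for c in coins)
...dp[11]=1, dp[12]=2, dp[13]=3, dp[14]=4, dp[15]=5, dp[16]=6
Minimum coins for 16 = 6


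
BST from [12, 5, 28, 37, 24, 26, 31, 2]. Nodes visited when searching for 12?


BST root = 12
Search for 12: compare at each node
Path: [12]


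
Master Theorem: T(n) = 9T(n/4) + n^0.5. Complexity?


a=9, b=4, c=0.5. log_4(9)=1.585 > c=0.5. Case 1: O(n^log_b(a)) = O(n^1.585)
Complexity: O(n^1.585)


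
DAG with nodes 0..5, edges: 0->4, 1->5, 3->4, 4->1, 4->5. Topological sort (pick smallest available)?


Kahn's algorithm, process smallest node first
Order: [0, 2, 3, 4, 1, 5]


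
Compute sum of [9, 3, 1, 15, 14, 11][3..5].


Prefix sums: [0, 9, 12, 13, 28, 42, 53]
Sum[3..5] = prefix[6] - prefix[3] = 53 - 13 = 40


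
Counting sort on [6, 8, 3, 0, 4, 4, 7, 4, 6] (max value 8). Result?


Count array: [1, 0, 0, 1, 3, 0, 2, 1, 1]
Reconstruct: [0, 3, 4, 4, 4, 6, 6, 7, 8]


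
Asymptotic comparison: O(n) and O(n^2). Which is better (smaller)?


linear grows slower than quadratic
O(n) is asymptotically smaller; O(n^2) grows faster


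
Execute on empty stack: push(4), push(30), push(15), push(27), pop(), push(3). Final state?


push(4) -> [4]
push(30) -> [4, 30]
push(15) -> [4, 30, 15]
push(27) -> [4, 30, 15, 27]
pop() returns 27 -> [4, 30, 15]
push(3) -> [4, 30, 15, 3]
Final stack (bottom to top): [4, 30, 15, 3]


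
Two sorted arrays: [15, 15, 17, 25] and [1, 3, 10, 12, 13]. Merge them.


Compare heads, take smaller each step.
Merged: [1, 3, 10, 12, 13, 15, 15, 17, 25]


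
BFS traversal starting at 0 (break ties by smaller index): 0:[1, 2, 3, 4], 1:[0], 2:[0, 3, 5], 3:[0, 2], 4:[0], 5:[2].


BFS queue: start with [0]
Visit order: [0, 1, 2, 3, 4, 5]


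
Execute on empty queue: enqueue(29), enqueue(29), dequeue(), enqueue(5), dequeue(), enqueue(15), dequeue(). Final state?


enqueue(29) -> [29]
enqueue(29) -> [29, 29]
dequeue() returns 29 -> [29]
enqueue(5) -> [29, 5]
dequeue() returns 29 -> [5]
enqueue(15) -> [5, 15]
dequeue() returns 5 -> [15]
Final queue (front to back): [15]


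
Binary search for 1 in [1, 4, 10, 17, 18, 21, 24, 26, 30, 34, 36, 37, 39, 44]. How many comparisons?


Search for 1:
[0,13] mid=6 arr[6]=24
[0,5] mid=2 arr[2]=10
[0,1] mid=0 arr[0]=1
Total: 3 comparisons


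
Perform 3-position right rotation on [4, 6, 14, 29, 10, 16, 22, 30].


Right rotate by 3: [16, 22, 30, 4, 6, 14, 29, 10]


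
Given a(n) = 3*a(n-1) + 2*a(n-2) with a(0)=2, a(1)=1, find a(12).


Build bottom-up:
...a(10)=169099, a(11)=602255, a(12)=3*602255+2*169099=2144963


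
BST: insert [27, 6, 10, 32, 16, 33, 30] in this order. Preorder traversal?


Root = 27; build tree by BST insertion.
Preorder traversal: [27, 6, 10, 16, 32, 30, 33]


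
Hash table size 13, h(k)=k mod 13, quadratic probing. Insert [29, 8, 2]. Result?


Insertions: 29->slot 3; 8->slot 8; 2->slot 2
Table: [None, None, 2, 29, None, None, None, None, 8, None, None, None, None]


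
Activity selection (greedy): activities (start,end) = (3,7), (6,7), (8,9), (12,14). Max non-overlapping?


Greedy: pick earliest-ending, then skip overlaps.
Selected (3 activities): [(3, 7), (8, 9), (12, 14)]


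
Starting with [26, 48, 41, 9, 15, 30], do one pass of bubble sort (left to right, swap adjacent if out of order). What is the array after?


After one pass: [26, 41, 9, 15, 30, 48]


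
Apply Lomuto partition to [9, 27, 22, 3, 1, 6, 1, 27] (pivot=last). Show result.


Elements <= 27 go left of pivot.
Result: [9, 27, 22, 3, 1, 6, 1, 27], pivot at index 7


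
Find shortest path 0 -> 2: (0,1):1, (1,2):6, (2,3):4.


Dijkstra from 0:
Distances: {0: 0, 1: 1, 2: 7, 3: 11}
Shortest distance to 2 = 7, path = [0, 1, 2]


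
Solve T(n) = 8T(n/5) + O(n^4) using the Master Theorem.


a=8, b=5, c=4. log_5(8)=1.292 < c=4. Case 3: O(n^c) = O(n^4)
Complexity: O(n^4)


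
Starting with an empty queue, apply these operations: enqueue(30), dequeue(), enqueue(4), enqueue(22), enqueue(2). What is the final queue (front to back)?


enqueue(30) -> [30]
dequeue() returns 30 -> []
enqueue(4) -> [4]
enqueue(22) -> [4, 22]
enqueue(2) -> [4, 22, 2]
Final queue (front to back): [4, 22, 2]


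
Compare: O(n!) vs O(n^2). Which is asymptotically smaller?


quadratic grows slower than factorial
O(n^2) is asymptotically smaller; O(n!) grows faster


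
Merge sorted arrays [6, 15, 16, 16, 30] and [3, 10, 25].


Compare heads, take smaller each step.
Merged: [3, 6, 10, 15, 16, 16, 25, 30]


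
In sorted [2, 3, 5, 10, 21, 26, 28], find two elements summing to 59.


Two pointers: lo=0, hi=6
No pair sums to 59


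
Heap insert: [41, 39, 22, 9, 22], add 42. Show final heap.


Append 42: [41, 39, 22, 9, 22, 42]
Bubble up: swap idx 5(42) with idx 2(22); swap idx 2(42) with idx 0(41)
Result: [42, 39, 41, 9, 22, 22]


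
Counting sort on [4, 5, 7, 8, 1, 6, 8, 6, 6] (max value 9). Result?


Count array: [0, 1, 0, 0, 1, 1, 3, 1, 2, 0]
Reconstruct: [1, 4, 5, 6, 6, 6, 7, 8, 8]


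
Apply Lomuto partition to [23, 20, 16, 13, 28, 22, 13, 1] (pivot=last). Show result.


Elements <= 1 go left of pivot.
Result: [1, 20, 16, 13, 28, 22, 13, 23], pivot at index 0


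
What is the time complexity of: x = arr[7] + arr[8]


Analysis: constant-time operation, no loop
Complexity: O(1)


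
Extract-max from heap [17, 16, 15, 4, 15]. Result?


Max = 17
Replace root with last, heapify down
Resulting heap: [16, 15, 15, 4]


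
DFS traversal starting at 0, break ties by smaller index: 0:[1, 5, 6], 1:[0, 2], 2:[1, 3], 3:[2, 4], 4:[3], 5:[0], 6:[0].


DFS stack-based: start with [0]
Visit order: [0, 1, 2, 3, 4, 5, 6]


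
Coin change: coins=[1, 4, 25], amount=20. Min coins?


dp[0]=0; dp[i]=1+min(dp[i-c] for c in coins)
...dp[15]=6, dp[16]=4, dp[17]=5, dp[18]=6, dp[19]=7, dp[20]=5
Minimum coins for 20 = 5


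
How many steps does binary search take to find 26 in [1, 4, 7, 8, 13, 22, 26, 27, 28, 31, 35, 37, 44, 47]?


Search for 26:
[0,13] mid=6 arr[6]=26
Total: 1 comparisons


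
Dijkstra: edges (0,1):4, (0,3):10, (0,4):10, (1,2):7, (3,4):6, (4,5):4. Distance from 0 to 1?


Dijkstra from 0:
Distances: {0: 0, 1: 4, 2: 11, 3: 10, 4: 10, 5: 14}
Shortest distance to 1 = 4, path = [0, 1]


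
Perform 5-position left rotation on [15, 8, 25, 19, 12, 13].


Left rotate by 5: [13, 15, 8, 25, 19, 12]


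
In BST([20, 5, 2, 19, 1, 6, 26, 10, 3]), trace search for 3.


BST root = 20
Search for 3: compare at each node
Path: [20, 5, 2, 3]


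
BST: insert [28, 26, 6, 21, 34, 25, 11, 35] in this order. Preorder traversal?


Root = 28; build tree by BST insertion.
Preorder traversal: [28, 26, 6, 21, 11, 25, 34, 35]


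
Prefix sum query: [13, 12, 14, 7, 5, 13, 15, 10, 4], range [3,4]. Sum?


Prefix sums: [0, 13, 25, 39, 46, 51, 64, 79, 89, 93]
Sum[3..4] = prefix[5] - prefix[3] = 51 - 39 = 12


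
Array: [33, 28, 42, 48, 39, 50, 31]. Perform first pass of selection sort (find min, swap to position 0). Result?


After one pass: [28, 33, 42, 48, 39, 50, 31]


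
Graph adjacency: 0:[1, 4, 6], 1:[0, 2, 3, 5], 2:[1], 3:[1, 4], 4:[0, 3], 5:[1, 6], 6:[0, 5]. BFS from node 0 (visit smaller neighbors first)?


BFS queue: start with [0]
Visit order: [0, 1, 4, 6, 2, 3, 5]


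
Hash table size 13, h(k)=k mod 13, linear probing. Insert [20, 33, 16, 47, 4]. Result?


Insertions: 20->slot 7; 33->slot 8; 16->slot 3; 47->slot 9; 4->slot 4
Table: [None, None, None, 16, 4, None, None, 20, 33, 47, None, None, None]


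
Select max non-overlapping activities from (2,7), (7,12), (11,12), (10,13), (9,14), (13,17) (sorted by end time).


Greedy: pick earliest-ending, then skip overlaps.
Selected (3 activities): [(2, 7), (7, 12), (13, 17)]


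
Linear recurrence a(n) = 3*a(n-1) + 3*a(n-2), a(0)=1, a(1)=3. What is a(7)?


Build bottom-up:
...a(5)=648, a(6)=2457, a(7)=3*2457+3*648=9315


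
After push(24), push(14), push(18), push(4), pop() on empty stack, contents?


push(24) -> [24]
push(14) -> [24, 14]
push(18) -> [24, 14, 18]
push(4) -> [24, 14, 18, 4]
pop() returns 4 -> [24, 14, 18]
Final stack (bottom to top): [24, 14, 18]


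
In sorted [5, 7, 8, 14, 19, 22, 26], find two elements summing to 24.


Two pointers: lo=0, hi=6
Found pair: (5, 19) summing to 24


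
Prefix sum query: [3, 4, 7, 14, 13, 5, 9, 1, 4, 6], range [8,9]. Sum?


Prefix sums: [0, 3, 7, 14, 28, 41, 46, 55, 56, 60, 66]
Sum[8..9] = prefix[10] - prefix[8] = 66 - 56 = 10


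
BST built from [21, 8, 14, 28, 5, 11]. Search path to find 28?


BST root = 21
Search for 28: compare at each node
Path: [21, 28]


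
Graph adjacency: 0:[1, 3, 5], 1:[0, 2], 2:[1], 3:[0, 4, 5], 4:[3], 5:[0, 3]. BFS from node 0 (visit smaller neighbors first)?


BFS queue: start with [0]
Visit order: [0, 1, 3, 5, 2, 4]


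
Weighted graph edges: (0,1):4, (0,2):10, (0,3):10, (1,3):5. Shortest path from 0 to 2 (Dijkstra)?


Dijkstra from 0:
Distances: {0: 0, 1: 4, 2: 10, 3: 9}
Shortest distance to 2 = 10, path = [0, 2]


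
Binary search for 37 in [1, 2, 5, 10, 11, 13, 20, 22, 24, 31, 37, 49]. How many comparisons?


Search for 37:
[0,11] mid=5 arr[5]=13
[6,11] mid=8 arr[8]=24
[9,11] mid=10 arr[10]=37
Total: 3 comparisons


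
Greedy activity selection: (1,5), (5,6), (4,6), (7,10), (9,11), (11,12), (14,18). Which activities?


Greedy: pick earliest-ending, then skip overlaps.
Selected (5 activities): [(1, 5), (5, 6), (7, 10), (11, 12), (14, 18)]


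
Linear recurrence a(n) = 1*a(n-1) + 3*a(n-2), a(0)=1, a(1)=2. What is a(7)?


Build bottom-up:
...a(5)=59, a(6)=137, a(7)=1*137+3*59=314


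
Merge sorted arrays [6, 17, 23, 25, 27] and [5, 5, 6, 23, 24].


Compare heads, take smaller each step.
Merged: [5, 5, 6, 6, 17, 23, 23, 24, 25, 27]


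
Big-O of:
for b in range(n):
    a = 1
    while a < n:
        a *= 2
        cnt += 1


Per nesting level: O(n) * O(log n) = O(n log n)
Complexity: O(n log n)


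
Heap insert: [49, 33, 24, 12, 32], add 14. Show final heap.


Append 14: [49, 33, 24, 12, 32, 14]
Bubble up: no swaps needed
Result: [49, 33, 24, 12, 32, 14]


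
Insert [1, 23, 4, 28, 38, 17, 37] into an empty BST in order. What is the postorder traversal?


Root = 1; build tree by BST insertion.
Postorder traversal: [17, 4, 37, 38, 28, 23, 1]
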